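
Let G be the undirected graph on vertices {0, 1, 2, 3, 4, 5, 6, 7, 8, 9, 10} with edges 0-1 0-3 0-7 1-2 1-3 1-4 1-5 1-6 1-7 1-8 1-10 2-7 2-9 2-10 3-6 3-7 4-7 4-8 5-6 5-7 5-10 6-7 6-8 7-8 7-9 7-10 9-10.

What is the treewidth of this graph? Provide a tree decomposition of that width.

The largest bag has 4 vertices, giving width 3; this decomposition certifies tw(G) ≤ 3. For the lower bound, the 4 vertices {0, 1, 3, 7} are pairwise adjacent, and any tree decomposition puts a clique entirely inside one bag — forcing width ≥ 3. Therefore the treewidth is 3.

Treewidth 3.
One such decomposition:
Bags: B1 = {1, 5, 6, 7}  B2 = {1, 5, 7, 10}  B3 = {1, 3, 6, 7}  B4 = {1, 6, 7, 8}  B5 = {1, 4, 7, 8}  B6 = {0, 1, 3, 7}  B7 = {1, 2, 7, 10}  B8 = {2, 7, 9, 10}
Tree: B1–B2, B1–B3, B1–B4, B4–B5, B3–B6, B2–B7, B7–B8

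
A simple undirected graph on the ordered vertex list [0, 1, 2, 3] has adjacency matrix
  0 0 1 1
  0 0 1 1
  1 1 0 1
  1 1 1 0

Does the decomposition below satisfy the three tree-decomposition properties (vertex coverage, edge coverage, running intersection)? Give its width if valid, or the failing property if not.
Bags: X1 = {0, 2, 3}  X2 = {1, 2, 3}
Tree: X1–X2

Yes; width 2.

Every vertex of G appears in some bag (union = {0, 1, 2, 3}); every edge is covered by a bag; and for each vertex v the set of bags containing v is connected in the bag tree. The decomposition is therefore valid. The largest bag has 3 vertices, so the width is 2.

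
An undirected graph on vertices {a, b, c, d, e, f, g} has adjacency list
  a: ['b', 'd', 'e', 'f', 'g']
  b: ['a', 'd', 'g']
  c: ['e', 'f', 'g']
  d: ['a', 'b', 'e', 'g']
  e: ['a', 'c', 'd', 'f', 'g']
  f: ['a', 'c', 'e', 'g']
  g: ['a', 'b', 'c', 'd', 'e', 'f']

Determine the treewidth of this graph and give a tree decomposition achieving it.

Each bag holds 4 vertices, so the decomposition has width 3, which upper-bounds the treewidth. Conversely, {c, e, f, g} is a clique of size 4, and the vertices of any clique must share a bag in every tree decomposition; so some bag has ≥ 4 vertices and tw(G) ≥ 3. Hence tw(G) = 3 exactly.

Treewidth 3.
One optimal decomposition is:
Bags: B1 = {a, d, e, g}  B2 = {a, e, f, g}  B3 = {c, e, f, g}  B4 = {a, b, d, g}
Tree: B1–B2, B2–B3, B1–B4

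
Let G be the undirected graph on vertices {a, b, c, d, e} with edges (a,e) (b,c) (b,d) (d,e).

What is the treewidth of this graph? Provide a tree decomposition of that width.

The largest bag has 2 vertices, giving width 1; this decomposition certifies tw(G) ≤ 1. G has an edge, so its treewidth is at least 1. The upper and lower bounds meet at 1, so that is the treewidth.

Treewidth 1.
Bags: B1 = {b, c}  B2 = {b, d}  B3 = {d, e}  B4 = {a, e}
Tree: B1–B2, B2–B3, B3–B4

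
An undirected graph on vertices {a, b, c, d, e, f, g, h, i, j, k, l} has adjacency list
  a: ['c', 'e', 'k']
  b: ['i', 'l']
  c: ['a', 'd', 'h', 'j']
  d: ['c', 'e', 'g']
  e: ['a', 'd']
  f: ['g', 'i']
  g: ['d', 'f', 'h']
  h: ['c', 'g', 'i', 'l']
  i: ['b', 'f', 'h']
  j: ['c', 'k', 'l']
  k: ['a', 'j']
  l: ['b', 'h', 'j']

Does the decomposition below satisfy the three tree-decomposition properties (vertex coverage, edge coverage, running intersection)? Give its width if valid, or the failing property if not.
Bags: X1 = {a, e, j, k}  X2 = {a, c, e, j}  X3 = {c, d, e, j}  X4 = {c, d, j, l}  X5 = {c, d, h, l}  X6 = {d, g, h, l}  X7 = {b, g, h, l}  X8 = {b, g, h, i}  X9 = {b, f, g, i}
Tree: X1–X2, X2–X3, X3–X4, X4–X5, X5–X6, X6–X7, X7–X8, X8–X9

Yes; width 3.

Checking the three conditions: (i) the bags cover all of {a, b, c, d, e, f, g, h, i, j, k, l}; (ii) for each edge, some bag contains both endpoints; (iii) the bags containing any fixed vertex form a subtree. All hold, so the decomposition is valid with width 4 − 1 = 3.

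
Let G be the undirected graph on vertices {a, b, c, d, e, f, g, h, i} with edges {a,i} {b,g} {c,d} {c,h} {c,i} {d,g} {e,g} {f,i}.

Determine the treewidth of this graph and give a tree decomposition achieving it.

Treewidth 1.
One such decomposition:
Bags: B1 = {d, g}  B2 = {b, g}  B3 = {c, d}  B4 = {c, i}  B5 = {f, i}  B6 = {c, h}  B7 = {e, g}  B8 = {a, i}
Tree: B1–B2, B1–B3, B3–B4, B4–B5, B4–B6, B2–B7, B4–B8

Every bag has size at most 2, so the width is 2 − 1 = 1 and tw(G) ≤ 1. G has an edge, so its treewidth is at least 1. The upper and lower bounds meet at 1, so that is the treewidth.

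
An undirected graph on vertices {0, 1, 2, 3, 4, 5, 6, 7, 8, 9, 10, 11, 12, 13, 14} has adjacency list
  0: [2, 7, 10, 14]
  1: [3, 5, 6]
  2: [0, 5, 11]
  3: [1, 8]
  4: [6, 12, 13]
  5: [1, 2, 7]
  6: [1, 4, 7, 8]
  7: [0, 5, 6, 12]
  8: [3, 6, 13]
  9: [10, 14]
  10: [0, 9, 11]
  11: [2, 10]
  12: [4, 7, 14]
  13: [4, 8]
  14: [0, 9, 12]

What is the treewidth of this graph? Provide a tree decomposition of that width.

Treewidth 3.
One such decomposition:
Bags: B1 = {9, 10, 11, 14}  B2 = {0, 10, 11, 14}  B3 = {0, 2, 11, 14}  B4 = {0, 2, 12, 14}  B5 = {0, 2, 7, 12}  B6 = {2, 5, 7, 12}  B7 = {4, 5, 7, 12}  B8 = {4, 5, 6, 7}  B9 = {1, 4, 5, 6}  B10 = {1, 4, 6, 13}  B11 = {1, 6, 8, 13}  B12 = {1, 3, 8, 13}
Tree: B1–B2, B2–B3, B3–B4, B4–B5, B5–B6, B6–B7, B7–B8, B8–B9, B9–B10, B10–B11, B11–B12

The largest bag has 4 vertices, giving width 3; this decomposition certifies tw(G) ≤ 3. For the lower bound: the 4 vertex sets {9,10,11}, {14}, {0}, {2,5,7,12} are disjoint, each induces a connected subgraph, and every pair is joined by at least one edge of G. Contracting each set to a single vertex therefore yields K_{4} as a minor, and since treewidth is minor-monotone, tw(G) ≥ tw(K_{4}) = 3. The upper and lower bounds meet at 3, so that is the treewidth.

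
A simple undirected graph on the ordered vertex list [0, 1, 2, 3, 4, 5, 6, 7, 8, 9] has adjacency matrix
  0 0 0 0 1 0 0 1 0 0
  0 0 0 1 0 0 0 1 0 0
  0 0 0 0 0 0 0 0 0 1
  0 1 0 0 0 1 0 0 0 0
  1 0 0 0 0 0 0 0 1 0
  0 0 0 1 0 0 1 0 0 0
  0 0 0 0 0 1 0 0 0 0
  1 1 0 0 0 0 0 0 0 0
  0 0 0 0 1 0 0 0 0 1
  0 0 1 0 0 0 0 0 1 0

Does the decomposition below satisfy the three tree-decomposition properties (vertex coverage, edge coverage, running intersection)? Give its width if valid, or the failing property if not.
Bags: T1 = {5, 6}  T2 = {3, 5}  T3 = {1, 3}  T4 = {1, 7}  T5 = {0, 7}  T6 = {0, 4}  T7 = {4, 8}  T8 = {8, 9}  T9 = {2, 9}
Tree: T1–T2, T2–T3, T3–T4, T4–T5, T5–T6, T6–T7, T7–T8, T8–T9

Yes; width 1.

Vertex coverage: the bags together contain {0, 1, 2, 3, 4, 5, 6, 7, 8, 9}, the full vertex set. Edge coverage: each edge of G has both endpoints in at least one bag. Running intersection: for every vertex, the bags containing it form a connected subtree. All three properties hold, so this is a valid tree decomposition of width max|bag| − 1 = 1, and hence tw(G) ≤ 1.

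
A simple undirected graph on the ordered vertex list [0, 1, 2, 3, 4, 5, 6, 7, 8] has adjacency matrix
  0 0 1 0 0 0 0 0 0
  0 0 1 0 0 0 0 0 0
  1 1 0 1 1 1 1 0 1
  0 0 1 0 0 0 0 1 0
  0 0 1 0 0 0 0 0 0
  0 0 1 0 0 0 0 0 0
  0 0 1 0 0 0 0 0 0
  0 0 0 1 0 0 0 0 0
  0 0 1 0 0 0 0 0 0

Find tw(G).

A width-1 tree decomposition is:
Bags: B1 = {2, 8}  B2 = {2, 4}  B3 = {2, 6}  B4 = {2, 3}  B5 = {1, 2}  B6 = {2, 5}  B7 = {3, 7}  B8 = {0, 2}
Tree: B1–B2, B2–B3, B2–B4, B1–B5, B2–B6, B4–B7, B5–B8
Each bag holds 2 vertices, so the decomposition has width 1, which upper-bounds the treewidth. Since G has at least one edge (e.g. 8–2), it is not an edgeless graph, so tw(G) ≥ 1. Combining the bounds, tw(G) = 1.

1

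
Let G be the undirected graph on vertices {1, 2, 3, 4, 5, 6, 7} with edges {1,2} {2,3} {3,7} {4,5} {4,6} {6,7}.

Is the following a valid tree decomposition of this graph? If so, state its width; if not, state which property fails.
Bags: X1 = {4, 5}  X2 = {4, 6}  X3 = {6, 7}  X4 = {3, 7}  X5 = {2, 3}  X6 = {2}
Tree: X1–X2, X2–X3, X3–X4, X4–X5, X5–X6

No — vertex 1 appears in no bag.

A tree decomposition must satisfy three properties: every vertex lies in some bag; for every edge, both endpoints lie together in some bag; and for every vertex, the bags containing it form a connected subtree. Here vertex 1 appears in no bag, so the decomposition is invalid.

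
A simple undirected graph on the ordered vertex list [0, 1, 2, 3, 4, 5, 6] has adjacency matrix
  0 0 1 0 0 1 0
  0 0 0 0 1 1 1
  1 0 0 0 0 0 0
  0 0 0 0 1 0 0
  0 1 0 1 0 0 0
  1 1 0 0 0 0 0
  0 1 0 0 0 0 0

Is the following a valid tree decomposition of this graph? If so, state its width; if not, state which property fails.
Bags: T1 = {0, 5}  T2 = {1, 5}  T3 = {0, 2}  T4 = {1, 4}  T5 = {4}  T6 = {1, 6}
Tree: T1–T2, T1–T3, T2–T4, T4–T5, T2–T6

No — vertex 3 appears in no bag.

A tree decomposition must satisfy three properties: every vertex lies in some bag; for every edge, both endpoints lie together in some bag; and for every vertex, the bags containing it form a connected subtree. Here vertex 3 appears in no bag, so the decomposition is invalid.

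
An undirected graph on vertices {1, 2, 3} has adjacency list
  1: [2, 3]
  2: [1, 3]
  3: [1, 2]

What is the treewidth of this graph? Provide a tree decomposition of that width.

A single bag containing all 3 vertices is trivially a valid decomposition of width 2. For the lower bound, the 3 vertices {1, 2, 3} are pairwise adjacent, and any tree decomposition puts a clique entirely inside one bag — forcing width ≥ 2. Hence tw(G) = 2 exactly.

Treewidth 2.
One such decomposition:
Bags: B1 = {1, 2, 3}
Tree: (single bag)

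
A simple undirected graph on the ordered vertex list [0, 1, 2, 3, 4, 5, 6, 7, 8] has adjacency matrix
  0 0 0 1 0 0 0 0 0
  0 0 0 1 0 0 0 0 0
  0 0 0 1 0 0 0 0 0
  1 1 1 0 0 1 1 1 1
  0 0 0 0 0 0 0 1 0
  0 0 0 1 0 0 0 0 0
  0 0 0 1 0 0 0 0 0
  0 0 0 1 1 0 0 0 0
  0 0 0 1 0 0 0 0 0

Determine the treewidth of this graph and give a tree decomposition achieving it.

Treewidth 1.
One optimal decomposition is:
Bags: B1 = {3, 7}  B2 = {3, 8}  B3 = {3, 6}  B4 = {4, 7}  B5 = {1, 3}  B6 = {2, 3}  B7 = {0, 3}  B8 = {3, 5}
Tree: B1–B2, B2–B3, B1–B4, B3–B5, B3–B6, B3–B7, B6–B8

Every bag has size at most 2, so the width is 2 − 1 = 1 and tw(G) ≤ 1. G has an edge, so its treewidth is at least 1. Hence tw(G) = 1 exactly.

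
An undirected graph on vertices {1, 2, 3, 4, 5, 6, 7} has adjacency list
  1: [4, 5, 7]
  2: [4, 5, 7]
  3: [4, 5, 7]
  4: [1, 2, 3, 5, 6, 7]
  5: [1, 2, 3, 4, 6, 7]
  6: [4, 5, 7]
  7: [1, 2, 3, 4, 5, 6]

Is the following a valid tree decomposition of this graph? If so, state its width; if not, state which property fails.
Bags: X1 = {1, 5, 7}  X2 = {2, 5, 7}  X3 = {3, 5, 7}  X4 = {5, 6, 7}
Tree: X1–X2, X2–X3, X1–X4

No — vertex 4 appears in no bag.

A tree decomposition must satisfy three properties: every vertex lies in some bag; for every edge, both endpoints lie together in some bag; and for every vertex, the bags containing it form a connected subtree. Here vertex 4 appears in no bag, so the decomposition is invalid.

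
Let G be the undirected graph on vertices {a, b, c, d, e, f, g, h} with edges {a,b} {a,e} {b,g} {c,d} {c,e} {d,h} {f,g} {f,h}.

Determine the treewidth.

A width-2 tree decomposition is:
Bags: B1 = {c, d, h}  B2 = {c, f, h}  B3 = {c, f, g}  B4 = {b, c, g}  B5 = {a, b, c}  B6 = {a, c, e}
Tree: B1–B2, B2–B3, B3–B4, B4–B5, B5–B6
Each bag holds 3 vertices, so the decomposition has width 2, which upper-bounds the treewidth. Since c–d–h–f–g–b–a–e–c is a cycle in G, G is not acyclic. Forests are exactly the graphs of treewidth ≤ 1, so tw(G) ≥ 2. The upper and lower bounds meet at 2, so that is the treewidth.

2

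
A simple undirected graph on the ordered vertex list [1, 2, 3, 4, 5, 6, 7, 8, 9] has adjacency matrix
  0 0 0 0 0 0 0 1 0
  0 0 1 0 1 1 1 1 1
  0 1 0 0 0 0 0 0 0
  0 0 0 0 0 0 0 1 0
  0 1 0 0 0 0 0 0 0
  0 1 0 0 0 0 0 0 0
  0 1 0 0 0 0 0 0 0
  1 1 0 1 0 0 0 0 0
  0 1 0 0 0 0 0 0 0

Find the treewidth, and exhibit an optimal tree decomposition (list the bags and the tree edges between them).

Each bag holds 2 vertices, so the decomposition has width 1, which upper-bounds the treewidth. Since G has at least one edge (e.g. 8–2), it is not an edgeless graph, so tw(G) ≥ 1. The upper and lower bounds meet at 1, so that is the treewidth.

Treewidth 1.
One optimal decomposition is:
Bags: B1 = {2, 8}  B2 = {4, 8}  B3 = {2, 5}  B4 = {1, 8}  B5 = {2, 7}  B6 = {2, 3}  B7 = {2, 9}  B8 = {2, 6}
Tree: B1–B2, B1–B3, B2–B4, B3–B5, B3–B6, B3–B7, B1–B8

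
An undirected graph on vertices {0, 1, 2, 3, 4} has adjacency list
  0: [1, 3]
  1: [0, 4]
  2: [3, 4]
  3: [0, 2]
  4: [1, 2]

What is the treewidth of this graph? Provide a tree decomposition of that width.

Treewidth 2.
Bags: B1 = {0, 1, 3}  B2 = {1, 3, 4}  B3 = {2, 3, 4}
Tree: B1–B2, B2–B3

Every bag has size at most 3, so the width is 3 − 1 = 2 and tw(G) ≤ 2. The edges 3–0–1–4–2–3 form a cycle, so G is not a tree and its treewidth is at least 2. Hence tw(G) = 2 exactly.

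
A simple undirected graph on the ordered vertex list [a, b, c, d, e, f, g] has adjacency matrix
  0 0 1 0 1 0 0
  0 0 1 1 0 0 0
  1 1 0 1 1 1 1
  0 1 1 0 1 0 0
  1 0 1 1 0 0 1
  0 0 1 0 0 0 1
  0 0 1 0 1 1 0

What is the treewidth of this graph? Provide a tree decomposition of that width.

Every bag has size at most 3, so the width is 3 − 1 = 2 and tw(G) ≤ 2. Conversely, {c, e, g} is a clique of size 3, and the vertices of any clique must share a bag in every tree decomposition; so some bag has ≥ 3 vertices and tw(G) ≥ 2. Therefore the treewidth is 2.

Treewidth 2.
Bags: B1 = {c, e, g}  B2 = {c, d, e}  B3 = {a, c, e}  B4 = {b, c, d}  B5 = {c, f, g}
Tree: B1–B2, B1–B3, B2–B4, B1–B5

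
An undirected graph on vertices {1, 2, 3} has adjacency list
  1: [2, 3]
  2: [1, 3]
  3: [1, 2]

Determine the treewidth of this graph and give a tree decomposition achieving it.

A single bag containing all 3 vertices is trivially a valid decomposition of width 2. For the lower bound, the 3 vertices {1, 2, 3} are pairwise adjacent, and any tree decomposition puts a clique entirely inside one bag — forcing width ≥ 2. Therefore the treewidth is 2.

Treewidth 2.
Bags: B1 = {1, 2, 3}
Tree: (single bag)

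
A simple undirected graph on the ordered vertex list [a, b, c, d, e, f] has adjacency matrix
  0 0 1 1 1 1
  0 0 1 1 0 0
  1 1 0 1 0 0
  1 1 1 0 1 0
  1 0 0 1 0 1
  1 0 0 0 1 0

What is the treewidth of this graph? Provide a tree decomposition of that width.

Treewidth 2.
Bags: B1 = {a, c, d}  B2 = {a, d, e}  B3 = {b, c, d}  B4 = {a, e, f}
Tree: B1–B2, B1–B3, B2–B4

The largest bag has 3 vertices, giving width 2; this decomposition certifies tw(G) ≤ 2. For the lower bound, the 3 vertices {a, d, e} are pairwise adjacent, and any tree decomposition puts a clique entirely inside one bag — forcing width ≥ 2. Therefore the treewidth is 2.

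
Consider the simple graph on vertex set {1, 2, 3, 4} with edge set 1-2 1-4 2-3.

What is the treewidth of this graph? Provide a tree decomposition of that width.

Treewidth 1.
Bags: B1 = {2, 3}  B2 = {1, 2}  B3 = {1, 4}
Tree: B1–B2, B2–B3

Every bag has size at most 2, so the width is 2 − 1 = 1 and tw(G) ≤ 1. G has an edge, so its treewidth is at least 1. Hence tw(G) = 1 exactly.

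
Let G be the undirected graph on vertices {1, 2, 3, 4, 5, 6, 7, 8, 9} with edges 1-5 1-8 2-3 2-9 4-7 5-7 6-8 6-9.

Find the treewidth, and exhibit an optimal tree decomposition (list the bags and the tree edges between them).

Treewidth 1.
One such decomposition:
Bags: B1 = {2, 3}  B2 = {2, 9}  B3 = {6, 9}  B4 = {6, 8}  B5 = {1, 8}  B6 = {1, 5}  B7 = {5, 7}  B8 = {4, 7}
Tree: B1–B2, B2–B3, B3–B4, B4–B5, B5–B6, B6–B7, B7–B8

Every bag has size at most 2, so the width is 2 − 1 = 1 and tw(G) ≤ 1. G has an edge, so its treewidth is at least 1. The upper and lower bounds meet at 1, so that is the treewidth.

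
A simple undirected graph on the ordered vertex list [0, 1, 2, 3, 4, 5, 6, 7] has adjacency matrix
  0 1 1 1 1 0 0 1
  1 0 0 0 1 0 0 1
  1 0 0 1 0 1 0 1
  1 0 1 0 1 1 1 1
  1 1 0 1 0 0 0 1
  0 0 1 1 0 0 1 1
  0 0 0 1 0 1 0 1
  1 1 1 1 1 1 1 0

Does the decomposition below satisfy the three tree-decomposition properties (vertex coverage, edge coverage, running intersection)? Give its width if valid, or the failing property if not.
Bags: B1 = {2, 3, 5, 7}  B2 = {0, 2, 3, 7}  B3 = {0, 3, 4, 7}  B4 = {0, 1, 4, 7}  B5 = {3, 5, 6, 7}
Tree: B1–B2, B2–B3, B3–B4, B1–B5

Yes; width 3.

Vertex coverage: the bags together contain {0, 1, 2, 3, 4, 5, 6, 7}, the full vertex set. Edge coverage: each edge of G has both endpoints in at least one bag. Running intersection: for every vertex, the bags containing it form a connected subtree. All three properties hold, so this is a valid tree decomposition of width max|bag| − 1 = 3, and hence tw(G) ≤ 3.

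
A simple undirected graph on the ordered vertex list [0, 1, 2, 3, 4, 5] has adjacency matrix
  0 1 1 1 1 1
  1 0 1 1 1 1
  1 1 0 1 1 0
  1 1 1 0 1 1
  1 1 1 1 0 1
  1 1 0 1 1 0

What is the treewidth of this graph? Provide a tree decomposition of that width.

Treewidth 4.
Bags: B1 = {0, 1, 2, 3, 4}  B2 = {0, 1, 3, 4, 5}
Tree: B1–B2

Each bag holds 5 vertices, so the decomposition has width 4, which upper-bounds the treewidth. Conversely, {0, 1, 2, 3, 4} is a clique of size 5, and the vertices of any clique must share a bag in every tree decomposition; so some bag has ≥ 5 vertices and tw(G) ≥ 4. Therefore the treewidth is 4.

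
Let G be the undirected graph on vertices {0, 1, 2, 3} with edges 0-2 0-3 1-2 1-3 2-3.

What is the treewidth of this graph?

2

A width-2 tree decomposition is:
Bags: B1 = {0, 2, 3}  B2 = {1, 2, 3}
Tree: B1–B2
The largest bag has 3 vertices, giving width 2; this decomposition certifies tw(G) ≤ 2. For the lower bound, the 3 vertices {0, 2, 3} are pairwise adjacent, and any tree decomposition puts a clique entirely inside one bag — forcing width ≥ 2. Therefore the treewidth is 2.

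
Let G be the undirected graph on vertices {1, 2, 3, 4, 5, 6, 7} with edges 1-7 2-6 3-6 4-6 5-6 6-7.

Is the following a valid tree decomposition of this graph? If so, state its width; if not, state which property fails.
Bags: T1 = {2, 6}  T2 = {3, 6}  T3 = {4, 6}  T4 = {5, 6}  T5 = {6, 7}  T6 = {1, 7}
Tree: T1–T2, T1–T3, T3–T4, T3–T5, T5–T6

Checking the three conditions: (i) the bags cover all of {1, 2, 3, 4, 5, 6, 7}; (ii) for each edge, some bag contains both endpoints; (iii) the bags containing any fixed vertex form a subtree. All hold, so the decomposition is valid with width 2 − 1 = 1.

Yes; width 1.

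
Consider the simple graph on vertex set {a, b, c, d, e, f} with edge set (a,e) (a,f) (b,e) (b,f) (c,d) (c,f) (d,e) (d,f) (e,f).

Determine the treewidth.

A width-2 tree decomposition is:
Bags: B1 = {b, e, f}  B2 = {a, e, f}  B3 = {d, e, f}  B4 = {c, d, f}
Tree: B1–B2, B2–B3, B3–B4
The largest bag has 3 vertices, giving width 2; this decomposition certifies tw(G) ≤ 2. On the other hand G contains the 3-clique {d, e, f}. A clique must lie in a single bag of any decomposition, so no decomposition can have width below 2. The upper and lower bounds meet at 2, so that is the treewidth.

2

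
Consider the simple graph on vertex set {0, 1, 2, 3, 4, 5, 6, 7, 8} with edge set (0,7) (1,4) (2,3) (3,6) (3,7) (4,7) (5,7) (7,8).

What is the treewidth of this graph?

1

A width-1 tree decomposition is:
Bags: B1 = {3, 7}  B2 = {7, 8}  B3 = {4, 7}  B4 = {1, 4}  B5 = {0, 7}  B6 = {3, 6}  B7 = {5, 7}  B8 = {2, 3}
Tree: B1–B2, B2–B3, B3–B4, B2–B5, B1–B6, B5–B7, B1–B8
Every bag has size at most 2, so the width is 2 − 1 = 1 and tw(G) ≤ 1. Since G has at least one edge (e.g. 3–7), it is not an edgeless graph, so tw(G) ≥ 1. Therefore the treewidth is 1.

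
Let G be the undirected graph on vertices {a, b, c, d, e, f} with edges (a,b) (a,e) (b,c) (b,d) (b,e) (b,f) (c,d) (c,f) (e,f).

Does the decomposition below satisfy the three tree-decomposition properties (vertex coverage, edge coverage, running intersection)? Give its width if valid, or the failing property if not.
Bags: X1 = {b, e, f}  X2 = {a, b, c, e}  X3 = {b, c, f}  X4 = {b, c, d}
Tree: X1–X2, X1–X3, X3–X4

No — bags containing vertex c are not connected in the tree.

A tree decomposition must satisfy three properties: every vertex lies in some bag; for every edge, both endpoints lie together in some bag; and for every vertex, the bags containing it form a connected subtree. Here bags containing vertex c are not connected in the tree, so the decomposition is invalid.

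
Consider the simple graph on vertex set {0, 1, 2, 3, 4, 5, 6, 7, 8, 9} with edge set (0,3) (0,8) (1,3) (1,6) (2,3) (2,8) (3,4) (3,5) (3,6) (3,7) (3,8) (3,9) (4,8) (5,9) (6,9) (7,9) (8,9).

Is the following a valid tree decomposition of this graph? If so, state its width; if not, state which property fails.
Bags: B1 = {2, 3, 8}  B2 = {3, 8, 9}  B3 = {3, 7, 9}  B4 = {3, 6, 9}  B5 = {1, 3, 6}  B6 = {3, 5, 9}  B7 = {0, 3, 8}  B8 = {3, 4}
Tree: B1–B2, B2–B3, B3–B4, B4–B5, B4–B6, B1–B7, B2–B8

No — edge (8,4) lies in no bag.

A tree decomposition must satisfy three properties: every vertex lies in some bag; for every edge, both endpoints lie together in some bag; and for every vertex, the bags containing it form a connected subtree. Here edge (8,4) lies in no bag, so the decomposition is invalid.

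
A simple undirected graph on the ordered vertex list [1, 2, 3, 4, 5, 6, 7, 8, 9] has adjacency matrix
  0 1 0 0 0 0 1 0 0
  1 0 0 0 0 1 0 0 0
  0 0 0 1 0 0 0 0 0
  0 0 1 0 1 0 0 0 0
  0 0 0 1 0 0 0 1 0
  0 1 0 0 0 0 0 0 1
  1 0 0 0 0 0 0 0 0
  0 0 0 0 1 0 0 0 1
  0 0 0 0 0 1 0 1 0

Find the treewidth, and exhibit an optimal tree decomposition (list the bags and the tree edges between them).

Treewidth 1.
One optimal decomposition is:
Bags: B1 = {1, 7}  B2 = {1, 2}  B3 = {2, 6}  B4 = {6, 9}  B5 = {8, 9}  B6 = {5, 8}  B7 = {4, 5}  B8 = {3, 4}
Tree: B1–B2, B2–B3, B3–B4, B4–B5, B5–B6, B6–B7, B7–B8

The largest bag has 2 vertices, giving width 1; this decomposition certifies tw(G) ≤ 1. Since G has at least one edge (e.g. 7–1), it is not an edgeless graph, so tw(G) ≥ 1. The upper and lower bounds meet at 1, so that is the treewidth.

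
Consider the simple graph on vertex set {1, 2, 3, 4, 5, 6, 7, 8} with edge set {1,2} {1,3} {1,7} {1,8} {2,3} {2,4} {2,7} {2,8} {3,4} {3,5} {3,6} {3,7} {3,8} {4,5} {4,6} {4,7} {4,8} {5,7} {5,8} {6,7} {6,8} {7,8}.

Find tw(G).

4

A width-4 tree decomposition is:
Bags: B1 = {1, 2, 3, 7, 8}  B2 = {2, 3, 4, 7, 8}  B3 = {3, 4, 5, 7, 8}  B4 = {3, 4, 6, 7, 8}
Tree: B1–B2, B2–B3, B2–B4
The largest bag has 5 vertices, giving width 4; this decomposition certifies tw(G) ≤ 4. On the other hand G contains the 5-clique {1, 2, 3, 7, 8}. A clique must lie in a single bag of any decomposition, so no decomposition can have width below 4. Combining the bounds, tw(G) = 4.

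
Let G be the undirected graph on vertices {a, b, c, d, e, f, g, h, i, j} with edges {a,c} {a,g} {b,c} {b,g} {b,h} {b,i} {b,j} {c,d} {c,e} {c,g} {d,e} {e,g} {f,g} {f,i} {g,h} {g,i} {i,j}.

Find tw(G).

2

A width-2 tree decomposition is:
Bags: B1 = {b, g, i}  B2 = {b, c, g}  B3 = {b, g, h}  B4 = {f, g, i}  B5 = {c, e, g}  B6 = {b, i, j}  B7 = {c, d, e}  B8 = {a, c, g}
Tree: B1–B2, B1–B3, B1–B4, B2–B5, B1–B6, B5–B7, B5–B8
The largest bag has 3 vertices, giving width 2; this decomposition certifies tw(G) ≤ 2. Conversely, {c, d, e} is a clique of size 3, and the vertices of any clique must share a bag in every tree decomposition; so some bag has ≥ 3 vertices and tw(G) ≥ 2. Combining the bounds, tw(G) = 2.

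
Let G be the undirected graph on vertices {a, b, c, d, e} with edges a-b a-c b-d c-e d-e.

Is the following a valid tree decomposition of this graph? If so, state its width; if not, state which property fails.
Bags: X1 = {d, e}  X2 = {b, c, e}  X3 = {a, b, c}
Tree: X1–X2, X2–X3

No — edge (b,d) lies in no bag.

A tree decomposition must satisfy three properties: every vertex lies in some bag; for every edge, both endpoints lie together in some bag; and for every vertex, the bags containing it form a connected subtree. Here edge (b,d) lies in no bag, so the decomposition is invalid.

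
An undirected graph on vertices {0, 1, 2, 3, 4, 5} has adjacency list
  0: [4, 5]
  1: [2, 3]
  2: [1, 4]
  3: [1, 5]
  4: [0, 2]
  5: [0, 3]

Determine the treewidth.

2

A width-2 tree decomposition is:
Bags: B1 = {0, 2, 4}  B2 = {0, 1, 2}  B3 = {0, 1, 3}  B4 = {0, 3, 5}
Tree: B1–B2, B2–B3, B3–B4
Every bag has size at most 3, so the width is 3 − 1 = 2 and tw(G) ≤ 2. Since 0–4–2–1–3–5–0 is a cycle in G, G is not acyclic. Forests are exactly the graphs of treewidth ≤ 1, so tw(G) ≥ 2. Hence tw(G) = 2 exactly.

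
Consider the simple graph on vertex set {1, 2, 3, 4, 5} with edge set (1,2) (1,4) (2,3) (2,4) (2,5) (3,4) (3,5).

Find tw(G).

A width-2 tree decomposition is:
Bags: B1 = {2, 3, 5}  B2 = {2, 3, 4}  B3 = {1, 2, 4}
Tree: B1–B2, B2–B3
Each bag holds 3 vertices, so the decomposition has width 2, which upper-bounds the treewidth. Conversely, {1, 2, 4} is a clique of size 3, and the vertices of any clique must share a bag in every tree decomposition; so some bag has ≥ 3 vertices and tw(G) ≥ 2. The upper and lower bounds meet at 2, so that is the treewidth.

2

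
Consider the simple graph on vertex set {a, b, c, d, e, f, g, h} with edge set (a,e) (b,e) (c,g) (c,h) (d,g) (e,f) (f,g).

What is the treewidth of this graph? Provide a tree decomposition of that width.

Treewidth 1.
Bags: B1 = {f, g}  B2 = {d, g}  B3 = {e, f}  B4 = {a, e}  B5 = {c, g}  B6 = {b, e}  B7 = {c, h}
Tree: B1–B2, B1–B3, B3–B4, B2–B5, B4–B6, B5–B7

Every bag has size at most 2, so the width is 2 − 1 = 1 and tw(G) ≤ 1. Since G has at least one edge (e.g. f–g), it is not an edgeless graph, so tw(G) ≥ 1. The upper and lower bounds meet at 1, so that is the treewidth.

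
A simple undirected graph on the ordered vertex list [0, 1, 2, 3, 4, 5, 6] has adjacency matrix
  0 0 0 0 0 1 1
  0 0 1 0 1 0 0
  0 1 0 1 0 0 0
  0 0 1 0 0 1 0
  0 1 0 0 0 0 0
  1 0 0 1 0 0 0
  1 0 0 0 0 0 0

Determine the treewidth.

1

A width-1 tree decomposition is:
Bags: B1 = {1, 4}  B2 = {1, 2}  B3 = {2, 3}  B4 = {3, 5}  B5 = {0, 5}  B6 = {0, 6}
Tree: B1–B2, B2–B3, B3–B4, B4–B5, B5–B6
Each bag holds 2 vertices, so the decomposition has width 1, which upper-bounds the treewidth. Since G has at least one edge (e.g. 4–1), it is not an edgeless graph, so tw(G) ≥ 1. The upper and lower bounds meet at 1, so that is the treewidth.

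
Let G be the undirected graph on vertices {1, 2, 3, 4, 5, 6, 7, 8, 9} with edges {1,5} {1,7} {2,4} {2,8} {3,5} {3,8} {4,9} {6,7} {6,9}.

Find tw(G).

2

A width-2 tree decomposition is:
Bags: B1 = {6, 7, 9}  B2 = {1, 7, 9}  B3 = {1, 5, 9}  B4 = {3, 5, 9}  B5 = {3, 8, 9}  B6 = {2, 8, 9}  B7 = {2, 4, 9}
Tree: B1–B2, B2–B3, B3–B4, B4–B5, B5–B6, B6–B7
The largest bag has 3 vertices, giving width 2; this decomposition certifies tw(G) ≤ 2. The edges 9–6–7–1–5–3–8–2–4–9 form a cycle, so G is not a tree and its treewidth is at least 2. The upper and lower bounds meet at 2, so that is the treewidth.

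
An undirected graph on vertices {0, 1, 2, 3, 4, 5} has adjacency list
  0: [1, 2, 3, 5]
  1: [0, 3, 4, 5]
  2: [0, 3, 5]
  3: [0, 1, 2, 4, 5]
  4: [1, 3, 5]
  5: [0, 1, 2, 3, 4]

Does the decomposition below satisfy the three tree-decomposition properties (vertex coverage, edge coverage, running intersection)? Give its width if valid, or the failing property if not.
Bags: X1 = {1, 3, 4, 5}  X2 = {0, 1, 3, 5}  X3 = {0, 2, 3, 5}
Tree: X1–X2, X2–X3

Yes; width 3.

Vertex coverage: the bags together contain {0, 1, 2, 3, 4, 5}, the full vertex set. Edge coverage: each edge of G has both endpoints in at least one bag. Running intersection: for every vertex, the bags containing it form a connected subtree. All three properties hold, so this is a valid tree decomposition of width max|bag| − 1 = 3, and hence tw(G) ≤ 3.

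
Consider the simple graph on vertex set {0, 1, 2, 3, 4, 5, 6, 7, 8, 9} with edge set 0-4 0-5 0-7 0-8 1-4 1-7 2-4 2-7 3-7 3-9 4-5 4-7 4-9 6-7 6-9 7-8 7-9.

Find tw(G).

2

A width-2 tree decomposition is:
Bags: B1 = {2, 4, 7}  B2 = {4, 7, 9}  B3 = {6, 7, 9}  B4 = {0, 4, 7}  B5 = {0, 7, 8}  B6 = {0, 4, 5}  B7 = {3, 7, 9}  B8 = {1, 4, 7}
Tree: B1–B2, B2–B3, B2–B4, B4–B5, B4–B6, B2–B7, B2–B8
Each bag holds 3 vertices, so the decomposition has width 2, which upper-bounds the treewidth. Conversely, {0, 4, 5} is a clique of size 3, and the vertices of any clique must share a bag in every tree decomposition; so some bag has ≥ 3 vertices and tw(G) ≥ 2. Combining the bounds, tw(G) = 2.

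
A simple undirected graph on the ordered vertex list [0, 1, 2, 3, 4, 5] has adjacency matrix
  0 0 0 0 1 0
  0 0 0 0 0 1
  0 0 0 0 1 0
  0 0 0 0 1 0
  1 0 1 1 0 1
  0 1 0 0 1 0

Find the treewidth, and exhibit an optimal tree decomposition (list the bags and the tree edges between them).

Treewidth 1.
One such decomposition:
Bags: B1 = {2, 4}  B2 = {4, 5}  B3 = {3, 4}  B4 = {1, 5}  B5 = {0, 4}
Tree: B1–B2, B1–B3, B2–B4, B2–B5

The largest bag has 2 vertices, giving width 1; this decomposition certifies tw(G) ≤ 1. Any graph with an edge has treewidth ≥ 1, and G has the edge 2–4. Combining the bounds, tw(G) = 1.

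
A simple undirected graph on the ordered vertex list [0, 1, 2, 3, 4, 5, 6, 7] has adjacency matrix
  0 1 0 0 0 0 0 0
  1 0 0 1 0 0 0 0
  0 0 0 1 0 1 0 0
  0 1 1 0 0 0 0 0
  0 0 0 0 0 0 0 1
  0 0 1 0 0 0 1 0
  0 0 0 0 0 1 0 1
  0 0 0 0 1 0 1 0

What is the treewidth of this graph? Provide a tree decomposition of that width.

Treewidth 1.
One such decomposition:
Bags: B1 = {0, 1}  B2 = {1, 3}  B3 = {2, 3}  B4 = {2, 5}  B5 = {5, 6}  B6 = {6, 7}  B7 = {4, 7}
Tree: B1–B2, B2–B3, B3–B4, B4–B5, B5–B6, B6–B7

Each bag holds 2 vertices, so the decomposition has width 1, which upper-bounds the treewidth. Since G has at least one edge (e.g. 0–1), it is not an edgeless graph, so tw(G) ≥ 1. Therefore the treewidth is 1.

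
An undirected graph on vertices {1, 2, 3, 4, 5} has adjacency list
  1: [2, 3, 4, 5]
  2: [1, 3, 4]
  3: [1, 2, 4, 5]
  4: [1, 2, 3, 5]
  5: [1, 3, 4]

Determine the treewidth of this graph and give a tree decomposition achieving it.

Every bag has size at most 4, so the width is 4 − 1 = 3 and tw(G) ≤ 3. Conversely, {1, 2, 3, 4} is a clique of size 4, and the vertices of any clique must share a bag in every tree decomposition; so some bag has ≥ 4 vertices and tw(G) ≥ 3. Combining the bounds, tw(G) = 3.

Treewidth 3.
One optimal decomposition is:
Bags: B1 = {1, 3, 4, 5}  B2 = {1, 2, 3, 4}
Tree: B1–B2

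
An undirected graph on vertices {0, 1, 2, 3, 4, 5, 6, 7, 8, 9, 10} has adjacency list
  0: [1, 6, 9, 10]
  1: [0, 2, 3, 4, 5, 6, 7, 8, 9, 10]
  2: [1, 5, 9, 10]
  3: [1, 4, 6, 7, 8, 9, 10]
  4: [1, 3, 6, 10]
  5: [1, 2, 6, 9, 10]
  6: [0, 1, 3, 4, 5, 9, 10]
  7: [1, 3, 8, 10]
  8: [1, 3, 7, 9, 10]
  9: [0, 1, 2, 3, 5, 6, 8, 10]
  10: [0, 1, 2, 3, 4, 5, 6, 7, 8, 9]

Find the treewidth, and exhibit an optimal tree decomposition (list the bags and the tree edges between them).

Treewidth 4.
One optimal decomposition is:
Bags: B1 = {1, 3, 6, 9, 10}  B2 = {0, 1, 6, 9, 10}  B3 = {1, 3, 4, 6, 10}  B4 = {1, 3, 8, 9, 10}  B5 = {1, 5, 6, 9, 10}  B6 = {1, 2, 5, 9, 10}  B7 = {1, 3, 7, 8, 10}
Tree: B1–B2, B1–B3, B1–B4, B1–B5, B5–B6, B4–B7

Each bag holds 5 vertices, so the decomposition has width 4, which upper-bounds the treewidth. For the lower bound, the 5 vertices {1, 3, 8, 9, 10} are pairwise adjacent, and any tree decomposition puts a clique entirely inside one bag — forcing width ≥ 4. Therefore the treewidth is 4.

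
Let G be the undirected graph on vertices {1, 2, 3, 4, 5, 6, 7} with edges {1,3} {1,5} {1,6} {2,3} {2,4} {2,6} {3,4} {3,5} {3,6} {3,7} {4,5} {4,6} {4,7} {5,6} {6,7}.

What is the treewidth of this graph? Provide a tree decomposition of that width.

Every bag has size at most 4, so the width is 4 − 1 = 3 and tw(G) ≤ 3. On the other hand G contains the 4-clique {1, 3, 5, 6}. A clique must lie in a single bag of any decomposition, so no decomposition can have width below 3. Therefore the treewidth is 3.

Treewidth 3.
Bags: B1 = {3, 4, 6, 7}  B2 = {3, 4, 5, 6}  B3 = {2, 3, 4, 6}  B4 = {1, 3, 5, 6}
Tree: B1–B2, B1–B3, B2–B4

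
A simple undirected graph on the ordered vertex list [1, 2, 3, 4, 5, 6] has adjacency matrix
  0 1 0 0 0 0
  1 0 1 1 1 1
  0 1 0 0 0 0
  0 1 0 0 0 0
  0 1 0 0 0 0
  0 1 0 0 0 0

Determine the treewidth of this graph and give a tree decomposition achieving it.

Treewidth 1.
One optimal decomposition is:
Bags: B1 = {2, 4}  B2 = {1, 2}  B3 = {2, 3}  B4 = {2, 5}  B5 = {2, 6}
Tree: B1–B2, B1–B3, B2–B4, B3–B5

Each bag holds 2 vertices, so the decomposition has width 1, which upper-bounds the treewidth. Any graph with an edge has treewidth ≥ 1, and G has the edge 4–2. Therefore the treewidth is 1.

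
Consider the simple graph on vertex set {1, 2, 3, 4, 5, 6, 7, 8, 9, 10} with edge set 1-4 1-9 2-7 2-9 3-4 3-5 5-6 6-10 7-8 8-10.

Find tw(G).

A width-2 tree decomposition is:
Bags: B1 = {7, 8, 10}  B2 = {6, 7, 10}  B3 = {5, 6, 7}  B4 = {3, 5, 7}  B5 = {3, 4, 7}  B6 = {1, 4, 7}  B7 = {1, 7, 9}  B8 = {2, 7, 9}
Tree: B1–B2, B2–B3, B3–B4, B4–B5, B5–B6, B6–B7, B7–B8
The largest bag has 3 vertices, giving width 2; this decomposition certifies tw(G) ≤ 2. Since 7–8–10–6–5–3–4–1–9–2–7 is a cycle in G, G is not acyclic. Forests are exactly the graphs of treewidth ≤ 1, so tw(G) ≥ 2. The upper and lower bounds meet at 2, so that is the treewidth.

2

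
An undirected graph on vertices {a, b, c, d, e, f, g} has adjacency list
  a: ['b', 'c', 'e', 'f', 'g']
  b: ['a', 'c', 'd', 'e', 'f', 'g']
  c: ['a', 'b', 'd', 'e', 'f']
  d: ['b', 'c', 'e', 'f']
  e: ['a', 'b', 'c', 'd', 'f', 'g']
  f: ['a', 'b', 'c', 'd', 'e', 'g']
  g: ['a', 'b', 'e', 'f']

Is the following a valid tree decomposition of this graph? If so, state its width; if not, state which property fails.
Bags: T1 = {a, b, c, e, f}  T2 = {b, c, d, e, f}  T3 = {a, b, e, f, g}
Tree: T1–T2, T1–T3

Checking the three conditions: (i) the bags cover all of {a, b, c, d, e, f, g}; (ii) for each edge, some bag contains both endpoints; (iii) the bags containing any fixed vertex form a subtree. All hold, so the decomposition is valid with width 5 − 1 = 4.

Yes; width 4.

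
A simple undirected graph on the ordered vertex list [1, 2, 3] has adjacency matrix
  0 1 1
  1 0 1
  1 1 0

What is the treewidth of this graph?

A width-2 tree decomposition is:
Bags: B1 = {1, 2, 3}
Tree: (single bag)
With just one bag of size 3, the width is 3 − 1 = 2, so tw(G) ≤ 2. For the lower bound, the 3 vertices {1, 2, 3} are pairwise adjacent, and any tree decomposition puts a clique entirely inside one bag — forcing width ≥ 2. Combining the bounds, tw(G) = 2.

2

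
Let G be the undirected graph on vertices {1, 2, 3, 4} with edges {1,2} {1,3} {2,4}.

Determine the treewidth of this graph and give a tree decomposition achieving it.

Every bag has size at most 2, so the width is 2 − 1 = 1 and tw(G) ≤ 1. Since G has at least one edge (e.g. 1–2), it is not an edgeless graph, so tw(G) ≥ 1. Therefore the treewidth is 1.

Treewidth 1.
One such decomposition:
Bags: B1 = {1, 2}  B2 = {1, 3}  B3 = {2, 4}
Tree: B1–B2, B1–B3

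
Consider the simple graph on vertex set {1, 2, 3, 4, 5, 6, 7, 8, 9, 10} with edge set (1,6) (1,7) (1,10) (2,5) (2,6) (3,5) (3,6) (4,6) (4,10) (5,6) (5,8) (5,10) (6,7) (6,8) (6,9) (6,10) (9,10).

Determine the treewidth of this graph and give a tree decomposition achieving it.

Treewidth 2.
Bags: B1 = {6, 9, 10}  B2 = {5, 6, 10}  B3 = {4, 6, 10}  B4 = {5, 6, 8}  B5 = {1, 6, 10}  B6 = {3, 5, 6}  B7 = {2, 5, 6}  B8 = {1, 6, 7}
Tree: B1–B2, B2–B3, B2–B4, B1–B5, B2–B6, B2–B7, B5–B8

Every bag has size at most 3, so the width is 3 − 1 = 2 and tw(G) ≤ 2. Conversely, {1, 6, 10} is a clique of size 3, and the vertices of any clique must share a bag in every tree decomposition; so some bag has ≥ 3 vertices and tw(G) ≥ 2. Hence tw(G) = 2 exactly.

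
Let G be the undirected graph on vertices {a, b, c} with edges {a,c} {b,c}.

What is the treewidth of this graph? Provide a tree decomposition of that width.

Treewidth 1.
Bags: B1 = {b, c}  B2 = {a, c}
Tree: B1–B2

Every bag has size at most 2, so the width is 2 − 1 = 1 and tw(G) ≤ 1. G has an edge, so its treewidth is at least 1. Hence tw(G) = 1 exactly.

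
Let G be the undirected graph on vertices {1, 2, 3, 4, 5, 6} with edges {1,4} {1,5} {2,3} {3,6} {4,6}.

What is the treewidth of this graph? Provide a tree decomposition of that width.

Every bag has size at most 2, so the width is 2 − 1 = 1 and tw(G) ≤ 1. G has an edge, so its treewidth is at least 1. The upper and lower bounds meet at 1, so that is the treewidth.

Treewidth 1.
One such decomposition:
Bags: B1 = {3, 6}  B2 = {4, 6}  B3 = {1, 4}  B4 = {2, 3}  B5 = {1, 5}
Tree: B1–B2, B2–B3, B1–B4, B3–B5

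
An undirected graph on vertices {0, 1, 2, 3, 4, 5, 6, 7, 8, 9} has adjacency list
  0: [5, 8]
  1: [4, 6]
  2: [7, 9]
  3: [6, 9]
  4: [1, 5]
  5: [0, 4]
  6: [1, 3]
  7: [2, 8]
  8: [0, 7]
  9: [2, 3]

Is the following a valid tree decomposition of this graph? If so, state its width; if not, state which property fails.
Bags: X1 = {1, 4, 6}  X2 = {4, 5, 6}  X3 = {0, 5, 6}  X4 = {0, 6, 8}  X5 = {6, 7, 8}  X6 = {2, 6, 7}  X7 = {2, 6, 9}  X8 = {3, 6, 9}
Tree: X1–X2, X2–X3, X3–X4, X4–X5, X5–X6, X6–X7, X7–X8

Checking the three conditions: (i) the bags cover all of {0, 1, 2, 3, 4, 5, 6, 7, 8, 9}; (ii) for each edge, some bag contains both endpoints; (iii) the bags containing any fixed vertex form a subtree. All hold, so the decomposition is valid with width 3 − 1 = 2.

Yes; width 2.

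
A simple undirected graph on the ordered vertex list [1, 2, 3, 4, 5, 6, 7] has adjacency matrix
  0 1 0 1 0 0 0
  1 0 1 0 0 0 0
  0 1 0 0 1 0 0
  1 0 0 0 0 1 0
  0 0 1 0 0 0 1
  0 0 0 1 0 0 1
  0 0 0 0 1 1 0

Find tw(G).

2

A width-2 tree decomposition is:
Bags: B1 = {5, 6, 7}  B2 = {4, 5, 6}  B3 = {1, 4, 5}  B4 = {1, 2, 5}  B5 = {2, 3, 5}
Tree: B1–B2, B2–B3, B3–B4, B4–B5
Every bag has size at most 3, so the width is 3 − 1 = 2 and tw(G) ≤ 2. The edges 5–7–6–4–1–2–3–5 form a cycle, so G is not a tree and its treewidth is at least 2. The upper and lower bounds meet at 2, so that is the treewidth.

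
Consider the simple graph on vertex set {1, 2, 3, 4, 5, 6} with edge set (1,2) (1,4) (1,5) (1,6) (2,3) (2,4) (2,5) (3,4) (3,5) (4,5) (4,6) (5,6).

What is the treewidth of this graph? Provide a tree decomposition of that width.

Treewidth 3.
One optimal decomposition is:
Bags: B1 = {1, 4, 5, 6}  B2 = {1, 2, 4, 5}  B3 = {2, 3, 4, 5}
Tree: B1–B2, B2–B3

Every bag has size at most 4, so the width is 4 − 1 = 3 and tw(G) ≤ 3. On the other hand G contains the 4-clique {1, 2, 4, 5}. A clique must lie in a single bag of any decomposition, so no decomposition can have width below 3. Therefore the treewidth is 3.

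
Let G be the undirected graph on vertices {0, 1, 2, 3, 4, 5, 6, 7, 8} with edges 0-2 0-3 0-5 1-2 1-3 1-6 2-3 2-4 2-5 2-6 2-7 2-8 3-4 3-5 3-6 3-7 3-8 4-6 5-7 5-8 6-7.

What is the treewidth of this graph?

A width-3 tree decomposition is:
Bags: B1 = {2, 3, 5, 7}  B2 = {2, 3, 6, 7}  B3 = {2, 3, 5, 8}  B4 = {0, 2, 3, 5}  B5 = {2, 3, 4, 6}  B6 = {1, 2, 3, 6}
Tree: B1–B2, B1–B3, B3–B4, B2–B5, B2–B6
The largest bag has 4 vertices, giving width 3; this decomposition certifies tw(G) ≤ 3. For the lower bound, the 4 vertices {1, 2, 3, 6} are pairwise adjacent, and any tree decomposition puts a clique entirely inside one bag — forcing width ≥ 3. Combining the bounds, tw(G) = 3.

3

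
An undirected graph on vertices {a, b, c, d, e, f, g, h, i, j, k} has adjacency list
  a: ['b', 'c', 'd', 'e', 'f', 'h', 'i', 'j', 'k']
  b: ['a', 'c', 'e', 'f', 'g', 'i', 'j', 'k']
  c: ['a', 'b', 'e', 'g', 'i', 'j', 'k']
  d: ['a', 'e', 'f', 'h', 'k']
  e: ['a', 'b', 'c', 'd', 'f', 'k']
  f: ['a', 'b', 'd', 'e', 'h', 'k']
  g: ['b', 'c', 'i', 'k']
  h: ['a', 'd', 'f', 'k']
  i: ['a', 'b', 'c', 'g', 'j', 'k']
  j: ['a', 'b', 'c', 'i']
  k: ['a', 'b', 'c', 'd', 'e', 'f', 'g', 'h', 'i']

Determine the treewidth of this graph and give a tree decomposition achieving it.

Every bag has size at most 5, so the width is 5 − 1 = 4 and tw(G) ≤ 4. For the lower bound, the 5 vertices {a, b, c, i, j} are pairwise adjacent, and any tree decomposition puts a clique entirely inside one bag — forcing width ≥ 4. Therefore the treewidth is 4.

Treewidth 4.
Bags: B1 = {a, b, e, f, k}  B2 = {a, b, c, e, k}  B3 = {a, b, c, i, k}  B4 = {a, d, e, f, k}  B5 = {b, c, g, i, k}  B6 = {a, d, f, h, k}  B7 = {a, b, c, i, j}
Tree: B1–B2, B2–B3, B1–B4, B3–B5, B4–B6, B3–B7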